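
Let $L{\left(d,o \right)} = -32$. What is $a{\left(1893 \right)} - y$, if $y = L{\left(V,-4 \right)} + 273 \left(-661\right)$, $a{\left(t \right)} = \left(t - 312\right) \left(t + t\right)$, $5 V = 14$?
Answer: $6166151$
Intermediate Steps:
$V = \frac{14}{5}$ ($V = \frac{1}{5} \cdot 14 = \frac{14}{5} \approx 2.8$)
$a{\left(t \right)} = 2 t \left(-312 + t\right)$ ($a{\left(t \right)} = \left(-312 + t\right) 2 t = 2 t \left(-312 + t\right)$)
$y = -180485$ ($y = -32 + 273 \left(-661\right) = -32 - 180453 = -180485$)
$a{\left(1893 \right)} - y = 2 \cdot 1893 \left(-312 + 1893\right) - -180485 = 2 \cdot 1893 \cdot 1581 + 180485 = 5985666 + 180485 = 6166151$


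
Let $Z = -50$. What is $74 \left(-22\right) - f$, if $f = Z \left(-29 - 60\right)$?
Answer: $-6078$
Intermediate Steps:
$f = 4450$ ($f = - 50 \left(-29 - 60\right) = \left(-50\right) \left(-89\right) = 4450$)
$74 \left(-22\right) - f = 74 \left(-22\right) - 4450 = -1628 - 4450 = -6078$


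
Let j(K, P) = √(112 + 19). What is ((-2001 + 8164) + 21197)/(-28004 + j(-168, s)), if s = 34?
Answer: -153237888/156844777 - 5472*√131/156844777 ≈ -0.97740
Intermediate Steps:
j(K, P) = √131
((-2001 + 8164) + 21197)/(-28004 + j(-168, s)) = ((-2001 + 8164) + 21197)/(-28004 + √131) = (6163 + 21197)/(-28004 + √131) = 27360/(-28004 + √131)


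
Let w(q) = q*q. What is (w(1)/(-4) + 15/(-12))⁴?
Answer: 81/16 ≈ 5.0625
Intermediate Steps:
w(q) = q²
(w(1)/(-4) + 15/(-12))⁴ = (1²/(-4) + 15/(-12))⁴ = (1*(-¼) + 15*(-1/12))⁴ = (-¼ - 5/4)⁴ = (-3/2)⁴ = 81/16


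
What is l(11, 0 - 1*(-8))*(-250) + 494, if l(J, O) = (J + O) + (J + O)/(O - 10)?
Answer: -1881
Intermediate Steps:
l(J, O) = J + O + (J + O)/(-10 + O) (l(J, O) = (J + O) + (J + O)/(-10 + O) = J + O + (J + O)/(-10 + O))
l(11, 0 - 1*(-8))*(-250) + 494 = (((0 - 1*(-8))² - 9*11 - 9*(0 - 1*(-8)) + 11*(0 - 1*(-8)))/(-10 + (0 - 1*(-8))))*(-250) + 494 = (((0 + 8)² - 99 - 9*(0 + 8) + 11*(0 + 8))/(-10 + (0 + 8)))*(-250) + 494 = ((8² - 99 - 9*8 + 11*8)/(-10 + 8))*(-250) + 494 = ((64 - 99 - 72 + 88)/(-2))*(-250) + 494 = -½*(-19)*(-250) + 494 = (19/2)*(-250) + 494 = -2375 + 494 = -1881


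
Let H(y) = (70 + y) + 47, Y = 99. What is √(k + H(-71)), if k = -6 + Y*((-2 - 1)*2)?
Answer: I*√554 ≈ 23.537*I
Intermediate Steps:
H(y) = 117 + y
k = -600 (k = -6 + 99*((-2 - 1)*2) = -6 + 99*(-3*2) = -6 + 99*(-6) = -6 - 594 = -600)
√(k + H(-71)) = √(-600 + (117 - 71)) = √(-600 + 46) = √(-554) = I*√554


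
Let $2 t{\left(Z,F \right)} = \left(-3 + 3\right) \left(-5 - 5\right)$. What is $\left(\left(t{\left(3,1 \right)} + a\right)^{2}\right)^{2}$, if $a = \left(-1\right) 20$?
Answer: $160000$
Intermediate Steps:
$a = -20$
$t{\left(Z,F \right)} = 0$ ($t{\left(Z,F \right)} = \frac{\left(-3 + 3\right) \left(-5 - 5\right)}{2} = \frac{0 \left(-10\right)}{2} = \frac{1}{2} \cdot 0 = 0$)
$\left(\left(t{\left(3,1 \right)} + a\right)^{2}\right)^{2} = \left(\left(0 - 20\right)^{2}\right)^{2} = \left(\left(-20\right)^{2}\right)^{2} = 400^{2} = 160000$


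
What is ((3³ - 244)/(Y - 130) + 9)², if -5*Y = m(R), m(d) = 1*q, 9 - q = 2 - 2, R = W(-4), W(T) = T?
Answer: 49224256/434281 ≈ 113.35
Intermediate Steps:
R = -4
q = 9 (q = 9 - (2 - 2) = 9 - 1*0 = 9 + 0 = 9)
m(d) = 9 (m(d) = 1*9 = 9)
Y = -9/5 (Y = -⅕*9 = -9/5 ≈ -1.8000)
((3³ - 244)/(Y - 130) + 9)² = ((3³ - 244)/(-9/5 - 130) + 9)² = ((27 - 244)/(-659/5) + 9)² = (-217*(-5/659) + 9)² = (1085/659 + 9)² = (7016/659)² = 49224256/434281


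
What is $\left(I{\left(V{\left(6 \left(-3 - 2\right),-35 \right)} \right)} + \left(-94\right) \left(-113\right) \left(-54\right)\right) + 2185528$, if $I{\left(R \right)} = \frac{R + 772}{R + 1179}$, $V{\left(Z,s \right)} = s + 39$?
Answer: $\frac{1906925796}{1183} \approx 1.6119 \cdot 10^{6}$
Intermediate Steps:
$V{\left(Z,s \right)} = 39 + s$
$I{\left(R \right)} = \frac{772 + R}{1179 + R}$
$\left(I{\left(V{\left(6 \left(-3 - 2\right),-35 \right)} \right)} + \left(-94\right) \left(-113\right) \left(-54\right)\right) + 2185528 = \left(\frac{772 + \left(39 - 35\right)}{1179 + \left(39 - 35\right)} + \left(-94\right) \left(-113\right) \left(-54\right)\right) + 2185528 = \left(\frac{772 + 4}{1179 + 4} + 10622 \left(-54\right)\right) + 2185528 = \left(\frac{1}{1183} \cdot 776 - 573588\right) + 2185528 = \left(\frac{776}{1183} - 573588\right) + 2185528 = - \frac{678553828}{1183} + 2185528 = \frac{1906925796}{1183}$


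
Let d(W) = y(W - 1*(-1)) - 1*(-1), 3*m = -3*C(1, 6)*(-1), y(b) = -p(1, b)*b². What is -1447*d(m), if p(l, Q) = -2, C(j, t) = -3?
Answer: -13023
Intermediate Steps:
y(b) = 2*b² (y(b) = -(-2)*b² = 2*b²)
m = -3 (m = (-3*(-3)*(-1))/3 = (9*(-1))/3 = (⅓)*(-9) = -3)
d(W) = 1 + 2*(1 + W)² (d(W) = 2*(W - 1*(-1))² - 1*(-1) = 2*(W + 1)² + 1 = 2*(1 + W)² + 1 = 1 + 2*(1 + W)²)
-1447*d(m) = -1447*(1 + 2*(1 - 3)²) = -1447*(1 + 2*(-2)²) = -1447*(1 + 2*4) = -1447*(1 + 8) = -1447*9 = -13023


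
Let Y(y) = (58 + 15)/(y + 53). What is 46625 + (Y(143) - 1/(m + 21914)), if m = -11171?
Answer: 98175689543/2105628 ≈ 46625.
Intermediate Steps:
Y(y) = 73/(53 + y)
46625 + (Y(143) - 1/(m + 21914)) = 46625 + (73/(53 + 143) - 1/(-11171 + 21914)) = 46625 + (73/196 - 1/10743) = 46625 + 784043/2105628 = 98175689543/2105628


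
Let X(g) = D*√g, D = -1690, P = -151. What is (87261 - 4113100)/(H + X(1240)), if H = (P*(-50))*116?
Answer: -17629148981/3817420380 - 680366791*√310/38174203800 ≈ -4.9319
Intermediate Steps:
H = 875800 (H = -151*(-50)*116 = 7550*116 = 875800)
X(g) = -1690*√g
(87261 - 4113100)/(H + X(1240)) = (87261 - 4113100)/(875800 - 3380*√310) = -4025839/(875800 - 3380*√310)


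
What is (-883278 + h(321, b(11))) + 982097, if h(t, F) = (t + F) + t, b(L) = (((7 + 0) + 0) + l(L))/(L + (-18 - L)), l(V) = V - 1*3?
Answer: 596761/6 ≈ 99460.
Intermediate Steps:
l(V) = -3 + V (l(V) = V - 3 = -3 + V)
b(L) = -2/9 - L/18 (b(L) = (((7 + 0) + 0) + (-3 + L))/(L + (-18 - L)) = ((7 + 0) + (-3 + L))/(-18) = (7 + (-3 + L))*(-1/18) = (4 + L)*(-1/18) = -2/9 - L/18)
h(t, F) = F + 2*t (h(t, F) = (F + t) + t = F + 2*t)
(-883278 + h(321, b(11))) + 982097 = (-883278 + ((-2/9 - 1/18*11) + 2*321)) + 982097 = (-883278 + ((-2/9 - 11/18) + 642)) + 982097 = (-883278 + (-⅚ + 642)) + 982097 = (-883278 + 3847/6) + 982097 = -5295821/6 + 982097 = 596761/6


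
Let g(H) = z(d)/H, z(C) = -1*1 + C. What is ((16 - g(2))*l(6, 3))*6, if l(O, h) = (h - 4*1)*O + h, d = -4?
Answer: -333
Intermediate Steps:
z(C) = -1 + C
l(O, h) = h + O*(-4 + h) (l(O, h) = (h - 4)*O + h = (-4 + h)*O + h = O*(-4 + h) + h = h + O*(-4 + h))
g(H) = -5/H (g(H) = (-1 - 4)/H = -5/H)
((16 - g(2))*l(6, 3))*6 = ((16 - (-5)/2)*(3 - 4*6 + 6*3))*6 = ((16 - (-5)/2)*(3 - 24 + 18))*6 = ((16 - 1*(-5/2))*(-3))*6 = ((16 + 5/2)*(-3))*6 = ((37/2)*(-3))*6 = -111/2*6 = -333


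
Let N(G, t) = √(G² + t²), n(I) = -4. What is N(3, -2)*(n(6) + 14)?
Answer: 10*√13 ≈ 36.056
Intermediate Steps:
N(3, -2)*(n(6) + 14) = √(3² + (-2)²)*(-4 + 14) = √(9 + 4)*10 = √13*10 = 10*√13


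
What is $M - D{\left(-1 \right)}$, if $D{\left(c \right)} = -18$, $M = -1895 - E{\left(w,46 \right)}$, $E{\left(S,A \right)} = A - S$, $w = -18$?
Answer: $-1941$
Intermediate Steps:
$M = -1959$ ($M = -1895 - \left(46 - -18\right) = -1895 - \left(46 + 18\right) = -1895 - 64 = -1959$)
$M - D{\left(-1 \right)} = -1959 - -18 = -1959 + 18 = -1941$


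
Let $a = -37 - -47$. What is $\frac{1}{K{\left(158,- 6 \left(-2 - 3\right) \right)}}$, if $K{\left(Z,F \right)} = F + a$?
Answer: $\frac{1}{40} \approx 0.025$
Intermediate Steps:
$a = 10$ ($a = -37 + 47 = 10$)
$K{\left(Z,F \right)} = 10 + F$ ($K{\left(Z,F \right)} = F + 10 = 10 + F$)
$\frac{1}{K{\left(158,- 6 \left(-2 - 3\right) \right)}} = \frac{1}{10 - 6 \left(-2 - 3\right)} = \frac{1}{10 - -30} = \frac{1}{10 + 30} = \frac{1}{40}$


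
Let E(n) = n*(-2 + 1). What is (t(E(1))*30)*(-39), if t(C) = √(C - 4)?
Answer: -1170*I*√5 ≈ -2616.2*I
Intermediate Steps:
E(n) = -n (E(n) = n*(-1) = -n)
t(C) = √(-4 + C)
(t(E(1))*30)*(-39) = (√(-4 - 1*1)*30)*(-39) = (√(-4 - 1)*30)*(-39) = (√(-5)*30)*(-39) = ((I*√5)*30)*(-39) = (30*I*√5)*(-39) = -1170*I*√5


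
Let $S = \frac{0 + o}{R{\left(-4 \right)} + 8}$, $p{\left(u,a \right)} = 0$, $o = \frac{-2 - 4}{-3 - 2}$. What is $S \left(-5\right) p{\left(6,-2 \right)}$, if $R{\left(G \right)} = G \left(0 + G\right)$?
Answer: $0$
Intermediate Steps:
$R{\left(G \right)} = G^{2}$ ($R{\left(G \right)} = G G = G^{2}$)
$o = \frac{6}{5}$ ($o = - \frac{6}{-5} = \left(-6\right) \left(- \frac{1}{5}\right) = \frac{6}{5} \approx 1.2$)
$S = \frac{1}{20}$ ($S = \frac{0 + \frac{6}{5}}{\left(-4\right)^{2} + 8} = \frac{6}{5 \left(16 + 8\right)} = \frac{6}{5 \cdot 24} = \frac{6}{5} \cdot \frac{1}{24} = \frac{1}{20} \approx 0.05$)
$S \left(-5\right) p{\left(6,-2 \right)} = \frac{1}{20} \left(-5\right) 0 = \left(- \frac{1}{4}\right) 0 = 0$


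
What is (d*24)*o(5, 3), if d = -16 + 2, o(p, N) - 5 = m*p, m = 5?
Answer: -10080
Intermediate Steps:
o(p, N) = 5 + 5*p
d = -14
(d*24)*o(5, 3) = (-14*24)*(5 + 5*5) = -336*(5 + 25) = -336*30 = -10080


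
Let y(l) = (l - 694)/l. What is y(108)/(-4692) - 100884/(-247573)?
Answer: 25633316201/62727075864 ≈ 0.40865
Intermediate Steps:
y(l) = (-694 + l)/l
y(108)/(-4692) - 100884/(-247573) = ((-694 + 108)/108)/(-4692) - 100884/(-247573) = ((1/108)*(-586))*(-1/4692) - 100884*(-1/247573) = -293/54*(-1/4692) + 100884/247573 = 293/253368 + 100884/247573 = 25633316201/62727075864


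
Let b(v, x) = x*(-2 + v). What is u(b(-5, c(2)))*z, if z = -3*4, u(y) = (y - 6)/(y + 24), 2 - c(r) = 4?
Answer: -48/19 ≈ -2.5263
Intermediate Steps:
c(r) = -2 (c(r) = 2 - 1*4 = 2 - 4 = -2)
u(y) = (-6 + y)/(24 + y)
z = -12
u(b(-5, c(2)))*z = ((-6 - 2*(-2 - 5))/(24 - 2*(-2 - 5)))*(-12) = ((-6 - 2*(-7))/(24 - 2*(-7)))*(-12) = ((-6 + 14)/(24 + 14))*(-12) = (8/38)*(-12) = ((1/38)*8)*(-12) = (4/19)*(-12) = -48/19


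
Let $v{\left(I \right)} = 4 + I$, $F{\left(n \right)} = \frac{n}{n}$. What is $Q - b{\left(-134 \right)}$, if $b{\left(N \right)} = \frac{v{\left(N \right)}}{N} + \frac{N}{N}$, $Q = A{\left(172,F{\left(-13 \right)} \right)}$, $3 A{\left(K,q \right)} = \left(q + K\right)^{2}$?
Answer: $\frac{2004847}{201} \approx 9974.4$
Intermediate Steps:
$F{\left(n \right)} = 1$
$A{\left(K,q \right)} = \frac{\left(K + q\right)^{2}}{3}$ ($A{\left(K,q \right)} = \frac{\left(q + K\right)^{2}}{3} = \frac{\left(K + q\right)^{2}}{3}$)
$Q = \frac{29929}{3}$ ($Q = \frac{\left(172 + 1\right)^{2}}{3} = \frac{173^{2}}{3} = \frac{1}{3} \cdot 29929 = \frac{29929}{3} \approx 9976.3$)
$b{\left(N \right)} = 1 + \frac{4 + N}{N}$ ($b{\left(N \right)} = \frac{4 + N}{N} + \frac{N}{N} = \frac{4 + N}{N} + 1 = 1 + \frac{4 + N}{N}$)
$Q - b{\left(-134 \right)} = \frac{29929}{3} - \left(2 + \frac{4}{-134}\right) = \frac{29929}{3} - \left(2 + 4 \left(- \frac{1}{134}\right)\right) = \frac{29929}{3} - \left(2 - \frac{2}{67}\right) = \frac{29929}{3} - \frac{132}{67} = \frac{2004847}{201}$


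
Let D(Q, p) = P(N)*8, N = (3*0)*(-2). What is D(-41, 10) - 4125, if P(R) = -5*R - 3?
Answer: -4149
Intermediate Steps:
N = 0 (N = 0*(-2) = 0)
P(R) = -3 - 5*R
D(Q, p) = -24 (D(Q, p) = (-3 - 5*0)*8 = (-3 + 0)*8 = -3*8 = -24)
D(-41, 10) - 4125 = -24 - 4125 = -4149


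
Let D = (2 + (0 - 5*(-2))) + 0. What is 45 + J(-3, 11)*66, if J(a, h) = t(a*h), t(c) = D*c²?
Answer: 862533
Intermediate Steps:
D = 12 (D = (2 + (0 + 10)) + 0 = (2 + 10) + 0 = 12 + 0 = 12)
t(c) = 12*c²
J(a, h) = 12*a²*h² (J(a, h) = 12*(a*h)² = 12*(a²*h²) = 12*a²*h²)
45 + J(-3, 11)*66 = 45 + (12*(-3)²*11²)*66 = 45 + (12*9*121)*66 = 45 + 13068*66 = 45 + 862488 = 862533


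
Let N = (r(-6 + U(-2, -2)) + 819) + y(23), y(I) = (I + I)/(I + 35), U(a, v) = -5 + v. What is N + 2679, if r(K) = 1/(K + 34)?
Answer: 2130794/609 ≈ 3498.8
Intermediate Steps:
y(I) = 2*I/(35 + I) (y(I) = (2*I)/(35 + I) = 2*I/(35 + I))
r(K) = 1/(34 + K)
N = 499283/609 (N = (1/(34 + (-6 + (-5 - 2))) + 819) + 2*23/(35 + 23) = (1/(34 + (-6 - 7)) + 819) + 2*23/58 = (1/(34 - 13) + 819) + 2*23*(1/58) = (1/21 + 819) + 23/29 = 17200/21 + 23/29 = 499283/609 ≈ 819.84)
N + 2679 = 499283/609 + 2679 = 2130794/609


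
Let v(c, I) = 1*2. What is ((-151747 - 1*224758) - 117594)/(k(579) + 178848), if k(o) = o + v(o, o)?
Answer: -494099/179429 ≈ -2.7537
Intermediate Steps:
v(c, I) = 2
k(o) = 2 + o (k(o) = o + 2 = 2 + o)
((-151747 - 1*224758) - 117594)/(k(579) + 178848) = ((-151747 - 1*224758) - 117594)/((2 + 579) + 178848) = ((-151747 - 224758) - 117594)/(581 + 178848) = (-376505 - 117594)/179429 = -494099*1/179429 = -494099/179429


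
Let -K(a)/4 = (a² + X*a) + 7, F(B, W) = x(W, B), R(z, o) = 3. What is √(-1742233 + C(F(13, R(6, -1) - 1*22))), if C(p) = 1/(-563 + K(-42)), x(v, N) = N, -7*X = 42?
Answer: 2*I*√32627243840370/8655 ≈ 1319.9*I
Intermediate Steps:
X = -6 (X = -⅐*42 = -6)
F(B, W) = B
K(a) = -28 - 4*a² + 24*a (K(a) = -4*((a² - 6*a) + 7) = -4*(7 + a² - 6*a) = -28 - 4*a² + 24*a)
C(p) = -1/8655 (C(p) = 1/(-563 + (-28 - 4*(-42)² + 24*(-42))) = 1/(-563 + (-28 - 4*1764 - 1008)) = 1/(-563 + (-28 - 7056 - 1008)) = 1/(-563 - 8092) = 1/(-8655) = -1/8655)
√(-1742233 + C(F(13, R(6, -1) - 1*22))) = √(-1742233 - 1/8655) = √(-15079026616/8655) = 2*I*√32627243840370/8655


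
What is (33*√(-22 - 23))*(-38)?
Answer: -3762*I*√5 ≈ -8412.1*I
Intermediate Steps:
(33*√(-22 - 23))*(-38) = (33*√(-45))*(-38) = (33*(3*I*√5))*(-38) = (99*I*√5)*(-38) = -3762*I*√5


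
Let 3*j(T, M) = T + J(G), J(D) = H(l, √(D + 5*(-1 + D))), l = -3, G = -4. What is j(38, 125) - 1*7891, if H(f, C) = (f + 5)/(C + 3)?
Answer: (-23635*√29 + 70903*I)/(3*(√29 - 3*I)) ≈ -7878.3 - 0.094477*I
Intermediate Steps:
H(f, C) = (5 + f)/(3 + C)
J(D) = 2/(3 + √(-5 + 6*D)) (J(D) = (5 - 3)/(3 + √(D + 5*(-1 + D))) = 2/(3 + √(D + (-5 + 5*D))) = 2/(3 + √(-5 + 6*D)))
j(T, M) = T/3 + 2/(3*(3 + I*√29)) (j(T, M) = (T + 2/(3 + √(-5 + 6*(-4))))/3 = (T + 2/(3 + √(-5 - 24)))/3 = (T + 2/(3 + √(-29)))/3 = (T + 2/(3 + I*√29))/3 = T/3 + 2/(3*(3 + I*√29)))
j(38, 125) - 1*7891 = (1/19 + (⅓)*38 - I*√29/57) - 1*7891 = (1/19 + 38/3 - I*√29/57) - 7891 = (725/57 - I*√29/57) - 7891 = -449062/57 - I*√29/57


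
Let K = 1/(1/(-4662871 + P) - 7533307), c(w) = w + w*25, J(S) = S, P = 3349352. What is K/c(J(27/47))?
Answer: -61735393/6946389597888468 ≈ -8.8874e-9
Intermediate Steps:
c(w) = 26*w (c(w) = w + 25*w = 26*w)
K = -1313519/9895141877334 (K = 1/(1/(-4662871 + 3349352) - 7533307) = 1/(1/(-1313519) - 7533307) = 1/(-1/1313519 - 7533307) = 1/(-9895141877334/1313519) = -1313519/9895141877334 ≈ -1.3274e-7)
K/c(J(27/47)) = -1313519/(9895141877334*(26*(27/47))) = -1313519/(9895141877334*702/47) = -1313519/9895141877334*47/702 = -61735393/6946389597888468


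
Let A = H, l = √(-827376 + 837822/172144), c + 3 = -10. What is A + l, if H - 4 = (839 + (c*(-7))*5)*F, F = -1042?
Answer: -1348344 + I*√1532371838248398/43036 ≈ -1.3483e+6 + 909.6*I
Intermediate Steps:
c = -13 (c = -3 - 10 = -13)
l = I*√1532371838248398/43036 (l = √(-827376 + 837822*(1/172144)) = √(-827376 + 418911/86072) = √(-71213488161/86072) = I*√1532371838248398/43036 ≈ 909.6*I)
H = -1348344 (H = 4 + (839 - 13*(-7)*5)*(-1042) = 4 + (839 + 91*5)*(-1042) = 4 + (839 + 455)*(-1042) = 4 + 1294*(-1042) = 4 - 1348348 = -1348344)
A = -1348344
A + l = -1348344 + I*√1532371838248398/43036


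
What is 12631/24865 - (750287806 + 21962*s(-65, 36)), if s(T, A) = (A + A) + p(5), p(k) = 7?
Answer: -18699047008829/24865 ≈ -7.5202e+8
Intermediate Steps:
s(T, A) = 7 + 2*A (s(T, A) = (A + A) + 7 = 2*A + 7 = 7 + 2*A)
12631/24865 - (750287806 + 21962*s(-65, 36)) = 12631/24865 - (750441540 + 1581264) = 12631*(1/24865) - 21962/(1/((7 + 72) + 34163)) = 12631/24865 - 21962/(1/(79 + 34163)) = 12631/24865 - 21962/(1/34242) = 12631/24865 - 21962/1/34242 = 12631/24865 - 21962*34242 = 12631/24865 - 752022804 = -18699047008829/24865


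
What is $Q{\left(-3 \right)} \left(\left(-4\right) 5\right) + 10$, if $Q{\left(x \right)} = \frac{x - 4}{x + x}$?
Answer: $- \frac{40}{3} \approx -13.333$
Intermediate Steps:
$Q{\left(x \right)} = \frac{-4 + x}{2 x}$
$Q{\left(-3 \right)} \left(\left(-4\right) 5\right) + 10 = \frac{-4 - 3}{2 \left(-3\right)} \left(\left(-4\right) 5\right) + 10 = \frac{1}{2} \left(- \frac{1}{3}\right) \left(-7\right) \left(-20\right) + 10 = \frac{7}{6} \left(-20\right) + 10 = - \frac{70}{3} + 10 = - \frac{40}{3}$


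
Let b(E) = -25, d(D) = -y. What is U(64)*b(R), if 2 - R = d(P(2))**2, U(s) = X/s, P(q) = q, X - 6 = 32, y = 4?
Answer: -475/32 ≈ -14.844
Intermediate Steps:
X = 38 (X = 6 + 32 = 38)
U(s) = 38/s
d(D) = -4 (d(D) = -1*4 = -4)
R = -14 (R = 2 - 1*(-4)**2 = 2 - 1*16 = 2 - 16 = -14)
U(64)*b(R) = (38/64)*(-25) = (38*(1/64))*(-25) = (19/32)*(-25) = -475/32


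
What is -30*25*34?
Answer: -25500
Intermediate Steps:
-30*25*34 = -750*34 = -25500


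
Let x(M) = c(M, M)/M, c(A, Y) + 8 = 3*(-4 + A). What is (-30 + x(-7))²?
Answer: 28561/49 ≈ 582.88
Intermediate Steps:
c(A, Y) = -20 + 3*A (c(A, Y) = -8 + 3*(-4 + A) = -8 + (-12 + 3*A) = -20 + 3*A)
x(M) = (-20 + 3*M)/M
(-30 + x(-7))² = (-30 + (3 - 20/(-7)))² = (-30 + (3 - 20*(-⅐)))² = (-30 + (3 + 20/7))² = (-30 + 41/7)² = (-169/7)² = 28561/49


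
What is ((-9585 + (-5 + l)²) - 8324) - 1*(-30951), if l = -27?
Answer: 14066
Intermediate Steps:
((-9585 + (-5 + l)²) - 8324) - 1*(-30951) = ((-9585 + (-5 - 27)²) - 8324) - 1*(-30951) = ((-9585 + (-32)²) - 8324) + 30951 = ((-9585 + 1024) - 8324) + 30951 = (-8561 - 8324) + 30951 = -16885 + 30951 = 14066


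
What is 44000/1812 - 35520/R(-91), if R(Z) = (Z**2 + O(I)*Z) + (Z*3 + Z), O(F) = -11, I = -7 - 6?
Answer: 41003720/2019927 ≈ 20.300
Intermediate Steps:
I = -13
R(Z) = Z**2 - 7*Z (R(Z) = (Z**2 - 11*Z) + (Z*3 + Z) = (Z**2 - 11*Z) + (3*Z + Z) = (Z**2 - 11*Z) + 4*Z = Z**2 - 7*Z)
44000/1812 - 35520/R(-91) = 44000/1812 - 35520*(-1/(91*(-7 - 91))) = 44000*(1/1812) - 35520/((-91*(-98))) = 11000/453 - 35520/8918 = 11000/453 - 35520*1/8918 = 11000/453 - 17760/4459 = 41003720/2019927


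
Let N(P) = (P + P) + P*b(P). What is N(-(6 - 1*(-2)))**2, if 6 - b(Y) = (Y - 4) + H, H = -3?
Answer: 33856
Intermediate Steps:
b(Y) = 13 - Y (b(Y) = 6 - ((Y - 4) - 3) = 6 - ((-4 + Y) - 3) = 6 - (-7 + Y) = 6 + (7 - Y) = 13 - Y)
N(P) = 2*P + P*(13 - P) (N(P) = (P + P) + P*(13 - P) = 2*P + P*(13 - P))
N(-(6 - 1*(-2)))**2 = ((-(6 - 1*(-2)))*(15 - (-1)*(6 - 1*(-2))))**2 = ((-(6 + 2))*(15 - (-1)*(6 + 2)))**2 = ((-1*8)*(15 - (-1)*8))**2 = (-8*(15 - 1*(-8)))**2 = (-8*(15 + 8))**2 = (-8*23)**2 = (-184)**2 = 33856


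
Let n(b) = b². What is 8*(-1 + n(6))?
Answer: 280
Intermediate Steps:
8*(-1 + n(6)) = 8*(-1 + 6²) = 8*(-1 + 36) = 8*35 = 280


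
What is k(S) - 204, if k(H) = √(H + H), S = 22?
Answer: -204 + 2*√11 ≈ -197.37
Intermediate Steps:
k(H) = √2*√H (k(H) = √(2*H) = √2*√H)
k(S) - 204 = √2*√22 - 204 = 2*√11 - 204 = -204 + 2*√11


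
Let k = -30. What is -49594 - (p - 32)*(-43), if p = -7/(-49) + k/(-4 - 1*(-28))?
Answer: -1428493/28 ≈ -51018.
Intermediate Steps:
p = -31/28 (p = -7/(-49) - 30/(-4 - 1*(-28)) = -7*(-1/49) - 30/(-4 + 28) = ⅐ - 30/24 = ⅐ - 30*1/24 = ⅐ - 5/4 = -31/28 ≈ -1.1071)
-49594 - (p - 32)*(-43) = -49594 - (-31/28 - 32)*(-43) = -49594 - (-927)*(-43)/28 = -49594 - 1*39861/28 = -49594 - 39861/28 = -1428493/28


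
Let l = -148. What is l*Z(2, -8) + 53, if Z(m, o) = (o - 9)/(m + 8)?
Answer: 1523/5 ≈ 304.60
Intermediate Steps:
Z(m, o) = (-9 + o)/(8 + m)
l*Z(2, -8) + 53 = -148*(-9 - 8)/(8 + 2) + 53 = -148*(-17)/10 + 53 = -74*(-17)/5 + 53 = -148*(-17/10) + 53 = 1258/5 + 53 = 1523/5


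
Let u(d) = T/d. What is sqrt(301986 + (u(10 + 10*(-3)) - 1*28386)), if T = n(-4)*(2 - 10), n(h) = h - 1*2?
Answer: 2*sqrt(1709985)/5 ≈ 523.07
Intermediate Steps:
n(h) = -2 + h (n(h) = h - 2 = -2 + h)
T = 48 (T = (-2 - 4)*(2 - 10) = -6*(-8) = 48)
u(d) = 48/d
sqrt(301986 + (u(10 + 10*(-3)) - 1*28386)) = sqrt(301986 + (48/(10 + 10*(-3)) - 1*28386)) = sqrt(301986 + (48/(10 - 30) - 28386)) = sqrt(301986 + (48/(-20) - 28386)) = sqrt(301986 + (48*(-1/20) - 28386)) = sqrt(301986 + (-12/5 - 28386)) = sqrt(301986 - 141942/5) = sqrt(1367988/5) = 2*sqrt(1709985)/5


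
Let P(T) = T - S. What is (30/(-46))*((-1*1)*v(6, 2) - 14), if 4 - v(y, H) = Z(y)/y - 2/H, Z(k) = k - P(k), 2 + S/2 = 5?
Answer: 270/23 ≈ 11.739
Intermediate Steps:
S = 6 (S = -4 + 2*5 = -4 + 10 = 6)
P(T) = -6 + T (P(T) = T - 1*6 = T - 6 = -6 + T)
Z(k) = 6 (Z(k) = k - (-6 + k) = k + (6 - k) = 6)
v(y, H) = 4 - 6/y + 2/H (v(y, H) = 4 - (6/y - 2/H) = 4 - (-2/H + 6/y) = 4 + (-6/y + 2/H) = 4 - 6/y + 2/H)
(30/(-46))*((-1*1)*v(6, 2) - 14) = (30/(-46))*((-1*1)*(4 - 6/6 + 2/2) - 14) = (30*(-1/46))*(-(4 - 6*1/6 + 2*(1/2)) - 14) = -15*(-(4 - 1 + 1) - 14)/23 = -15*(-1*4 - 14)/23 = -15*(-4 - 14)/23 = -15/23*(-18) = 270/23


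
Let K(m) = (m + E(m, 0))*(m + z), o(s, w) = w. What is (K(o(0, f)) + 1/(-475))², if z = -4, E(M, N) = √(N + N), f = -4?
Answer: 231009601/225625 ≈ 1023.9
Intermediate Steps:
E(M, N) = √2*√N (E(M, N) = √(2*N) = √2*√N)
K(m) = m*(-4 + m) (K(m) = (m + √2*√0)*(m - 4) = (m + √2*0)*(-4 + m) = (m + 0)*(-4 + m) = m*(-4 + m))
(K(o(0, f)) + 1/(-475))² = (-4*(-4 - 4) + 1/(-475))² = (-4*(-8) - 1/475)² = (32 - 1/475)² = (15199/475)² = 231009601/225625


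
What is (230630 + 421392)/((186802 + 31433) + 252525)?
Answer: 326011/235380 ≈ 1.3850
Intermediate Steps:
(230630 + 421392)/((186802 + 31433) + 252525) = 652022/(218235 + 252525) = 652022/470760 = 652022*(1/470760) = 326011/235380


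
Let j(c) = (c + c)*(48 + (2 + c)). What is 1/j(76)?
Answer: 1/19152 ≈ 5.2214e-5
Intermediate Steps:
j(c) = 2*c*(50 + c) (j(c) = (2*c)*(50 + c) = 2*c*(50 + c))
1/j(76) = 1/(2*76*(50 + 76)) = 1/(2*76*126) = 1/19152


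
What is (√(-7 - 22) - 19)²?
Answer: (19 - I*√29)² ≈ 332.0 - 204.64*I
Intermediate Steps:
(√(-7 - 22) - 19)² = (√(-29) - 19)² = (I*√29 - 19)² = (-19 + I*√29)²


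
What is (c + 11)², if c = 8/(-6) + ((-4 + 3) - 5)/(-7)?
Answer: 48841/441 ≈ 110.75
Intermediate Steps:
c = -10/21 (c = 8*(-⅙) + (-1 - 5)*(-⅐) = -4/3 - 6*(-⅐) = -4/3 + 6/7 = -10/21 ≈ -0.47619)
(c + 11)² = (-10/21 + 11)² = (221/21)² = 48841/441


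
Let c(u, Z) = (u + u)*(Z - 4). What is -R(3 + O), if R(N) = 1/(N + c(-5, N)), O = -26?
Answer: -1/247 ≈ -0.0040486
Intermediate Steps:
c(u, Z) = 2*u*(-4 + Z) (c(u, Z) = (2*u)*(-4 + Z) = 2*u*(-4 + Z))
R(N) = 1/(40 - 9*N) (R(N) = 1/(N + 2*(-5)*(-4 + N)) = 1/(N + (40 - 10*N)) = 1/(40 - 9*N))
-R(3 + O) = -1/(40 - 9*(3 - 26)) = -1/(40 - 9*(-23)) = -1/(40 + 207) = -1/247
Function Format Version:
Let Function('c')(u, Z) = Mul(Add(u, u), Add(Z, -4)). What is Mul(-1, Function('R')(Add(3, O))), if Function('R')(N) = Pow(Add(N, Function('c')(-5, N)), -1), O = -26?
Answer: Rational(-1, 247) ≈ -0.0040486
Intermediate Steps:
Function('c')(u, Z) = Mul(2, u, Add(-4, Z)) (Function('c')(u, Z) = Mul(Mul(2, u), Add(-4, Z)) = Mul(2, u, Add(-4, Z)))
Function('R')(N) = Pow(Add(40, Mul(-9, N)), -1) (Function('R')(N) = Pow(Add(N, Mul(2, -5, Add(-4, N))), -1) = Pow(Add(N, Add(40, Mul(-10, N))), -1) = Pow(Add(40, Mul(-9, N)), -1))
Mul(-1, Function('R')(Add(3, O))) = Mul(-1, Pow(Add(40, Mul(-9, Add(3, -26))), -1)) = Mul(-1, Pow(Add(40, Mul(-9, -23)), -1)) = Mul(-1, Pow(Add(40, 207), -1)) = Mul(-1, Pow(247, -1)) = Mul(-1, Rational(1, 247)) = Rational(-1, 247)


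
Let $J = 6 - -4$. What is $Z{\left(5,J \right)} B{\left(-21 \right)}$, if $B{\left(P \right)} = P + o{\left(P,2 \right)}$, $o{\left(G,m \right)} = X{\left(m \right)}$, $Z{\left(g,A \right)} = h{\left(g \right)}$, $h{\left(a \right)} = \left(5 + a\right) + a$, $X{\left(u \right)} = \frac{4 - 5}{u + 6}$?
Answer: $- \frac{2535}{8} \approx -316.88$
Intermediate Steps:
$X{\left(u \right)} = - \frac{1}{6 + u}$
$h{\left(a \right)} = 5 + 2 a$
$J = 10$ ($J = 6 + 4 = 10$)
$Z{\left(g,A \right)} = 5 + 2 g$
$o{\left(G,m \right)} = - \frac{1}{6 + m}$
$B{\left(P \right)} = - \frac{1}{8} + P$ ($B{\left(P \right)} = P - \frac{1}{6 + 2} = P - \frac{1}{8} = - \frac{1}{8} + P$)
$Z{\left(5,J \right)} B{\left(-21 \right)} = \left(5 + 2 \cdot 5\right) \left(- \frac{1}{8} - 21\right) = \left(5 + 10\right) \left(- \frac{169}{8}\right) = 15 \left(- \frac{169}{8}\right) = - \frac{2535}{8}$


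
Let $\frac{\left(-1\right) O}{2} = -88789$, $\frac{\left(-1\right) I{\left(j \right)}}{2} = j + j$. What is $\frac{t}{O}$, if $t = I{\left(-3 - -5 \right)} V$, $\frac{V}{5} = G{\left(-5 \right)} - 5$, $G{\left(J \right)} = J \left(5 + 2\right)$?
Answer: $\frac{800}{88789} \approx 0.0090101$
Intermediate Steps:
$G{\left(J \right)} = 7 J$ ($G{\left(J \right)} = J 7 = 7 J$)
$I{\left(j \right)} = - 4 j$ ($I{\left(j \right)} = - 2 \left(j + j\right) = - 2 \cdot 2 j = - 4 j$)
$V = -200$ ($V = 5 \left(7 \left(-5\right) - 5\right) = 5 \left(-35 - 5\right) = 5 \left(-40\right) = -200$)
$O = 177578$ ($O = \left(-2\right) \left(-88789\right) = 177578$)
$t = 1600$ ($t = - 4 \left(-3 - -5\right) \left(-200\right) = - 4 \left(-3 + 5\right) \left(-200\right) = \left(-4\right) 2 \left(-200\right) = \left(-8\right) \left(-200\right) = 1600$)
$\frac{t}{O} = \frac{1600}{177578} = 1600 \cdot \frac{1}{177578} = \frac{800}{88789}$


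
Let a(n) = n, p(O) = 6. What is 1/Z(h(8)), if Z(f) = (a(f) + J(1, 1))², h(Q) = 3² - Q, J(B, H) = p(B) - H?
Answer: 1/36 ≈ 0.027778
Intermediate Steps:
J(B, H) = 6 - H
h(Q) = 9 - Q
Z(f) = (5 + f)² (Z(f) = (f + (6 - 1*1))² = (f + (6 - 1))² = (f + 5)² = (5 + f)²)
1/Z(h(8)) = 1/((5 + (9 - 1*8))²) = 1/((5 + (9 - 8))²) = 1/((5 + 1)²) = 1/(6²) = 1/36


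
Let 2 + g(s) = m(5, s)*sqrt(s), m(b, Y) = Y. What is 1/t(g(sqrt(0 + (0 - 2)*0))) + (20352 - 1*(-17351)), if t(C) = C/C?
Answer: 37704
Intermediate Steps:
g(s) = -2 + s**(3/2) (g(s) = -2 + s*sqrt(s) = -2 + s**(3/2))
t(C) = 1
1/t(g(sqrt(0 + (0 - 2)*0))) + (20352 - 1*(-17351)) = 1/1 + (20352 - 1*(-17351)) = 1 + (20352 + 17351) = 1 + 37703 = 37704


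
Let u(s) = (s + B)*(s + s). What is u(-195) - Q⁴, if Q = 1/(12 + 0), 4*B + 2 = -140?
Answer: 1864062719/20736 ≈ 89895.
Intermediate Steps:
B = -71/2 (B = -½ + (¼)*(-140) = -½ - 35 = -71/2 ≈ -35.500)
Q = 1/12 ≈ 0.083333
u(s) = 2*s*(-71/2 + s) (u(s) = (s - 71/2)*(s + s) = (-71/2 + s)*(2*s) = 2*s*(-71/2 + s))
u(-195) - Q⁴ = -195*(-71 + 2*(-195)) - (1/12)⁴ = -195*(-71 - 390) - 1*1/20736 = -195*(-461) - 1/20736 = 89895 - 1/20736 = 1864062719/20736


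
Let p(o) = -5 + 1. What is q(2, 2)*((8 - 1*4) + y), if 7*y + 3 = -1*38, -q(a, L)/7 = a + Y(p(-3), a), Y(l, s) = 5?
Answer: 91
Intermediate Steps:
p(o) = -4
q(a, L) = -35 - 7*a (q(a, L) = -7*(a + 5) = -7*(5 + a) = -35 - 7*a)
y = -41/7 (y = -3/7 + (-1*38)/7 = -3/7 + (⅐)*(-38) = -3/7 - 38/7 = -41/7 ≈ -5.8571)
q(2, 2)*((8 - 1*4) + y) = (-35 - 7*2)*((8 - 1*4) - 41/7) = (-35 - 14)*((8 - 4) - 41/7) = -49*(4 - 41/7) = -49*(-13/7) = 91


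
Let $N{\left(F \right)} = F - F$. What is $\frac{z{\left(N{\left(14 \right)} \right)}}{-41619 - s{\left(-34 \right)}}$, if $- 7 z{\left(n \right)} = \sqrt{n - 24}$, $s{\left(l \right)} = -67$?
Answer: $\frac{i \sqrt{6}}{145432} \approx 1.6843 \cdot 10^{-5} i$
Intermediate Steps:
$N{\left(F \right)} = 0$
$z{\left(n \right)} = - \frac{\sqrt{-24 + n}}{7}$ ($z{\left(n \right)} = - \frac{\sqrt{n - 24}}{7} = - \frac{\sqrt{-24 + n}}{7}$)
$\frac{z{\left(N{\left(14 \right)} \right)}}{-41619 - s{\left(-34 \right)}} = \frac{\left(- \frac{1}{7}\right) \sqrt{-24 + 0}}{-41619 - -67} = \frac{\left(- \frac{1}{7}\right) \sqrt{-24}}{-41619 + 67} = \frac{\left(- \frac{1}{7}\right) 2 i \sqrt{6}}{-41552} = - \frac{2 i \sqrt{6}}{7} \left(- \frac{1}{41552}\right) = \frac{i \sqrt{6}}{145432}$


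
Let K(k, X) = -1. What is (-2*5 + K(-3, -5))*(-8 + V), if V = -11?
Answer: 209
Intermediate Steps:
(-2*5 + K(-3, -5))*(-8 + V) = (-2*5 - 1)*(-8 - 11) = (-10 - 1)*(-19) = -11*(-19) = 209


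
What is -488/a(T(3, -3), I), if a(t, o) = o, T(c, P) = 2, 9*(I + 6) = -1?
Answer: 4392/55 ≈ 79.854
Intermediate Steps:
I = -55/9 (I = -6 + (⅑)*(-1) = -6 - ⅑ = -55/9 ≈ -6.1111)
-488/a(T(3, -3), I) = -488/(-55/9) = -488*(-9/55) = 4392/55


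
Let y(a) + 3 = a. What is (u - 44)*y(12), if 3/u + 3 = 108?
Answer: -13851/35 ≈ -395.74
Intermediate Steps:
u = 1/35 (u = 3/(-3 + 108) = 3/105 = 3*(1/105) = 1/35 ≈ 0.028571)
y(a) = -3 + a
(u - 44)*y(12) = (1/35 - 44)*(-3 + 12) = -1539/35*9 = -13851/35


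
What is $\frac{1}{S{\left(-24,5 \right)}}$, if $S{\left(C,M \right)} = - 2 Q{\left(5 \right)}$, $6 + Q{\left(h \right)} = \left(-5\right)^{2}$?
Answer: $- \frac{1}{38} \approx -0.026316$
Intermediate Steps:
$Q{\left(h \right)} = 19$ ($Q{\left(h \right)} = -6 + \left(-5\right)^{2} = -6 + 25 = 19$)
$S{\left(C,M \right)} = -38$ ($S{\left(C,M \right)} = \left(-2\right) 19 = -38$)
$\frac{1}{S{\left(-24,5 \right)}} = \frac{1}{-38} = - \frac{1}{38}$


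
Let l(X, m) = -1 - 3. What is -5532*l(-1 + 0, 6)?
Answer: 22128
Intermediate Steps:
l(X, m) = -4
-5532*l(-1 + 0, 6) = -5532*(-4) = 22128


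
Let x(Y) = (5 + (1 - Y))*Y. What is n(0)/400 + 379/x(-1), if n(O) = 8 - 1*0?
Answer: -18943/350 ≈ -54.123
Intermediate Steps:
n(O) = 8 (n(O) = 8 + 0 = 8)
x(Y) = Y*(6 - Y) (x(Y) = (6 - Y)*Y = Y*(6 - Y))
n(0)/400 + 379/x(-1) = 8/400 + 379/((-(6 - 1*(-1)))) = 8*(1/400) + 379/((-(6 + 1))) = 1/50 + 379/((-1*7)) = 1/50 + 379/(-7) = 1/50 + 379*(-1/7) = 1/50 - 379/7 = -18943/350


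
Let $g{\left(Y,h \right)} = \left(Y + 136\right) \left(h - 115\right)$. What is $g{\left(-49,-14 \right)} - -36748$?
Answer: $25525$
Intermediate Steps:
$g{\left(Y,h \right)} = \left(-115 + h\right) \left(136 + Y\right)$ ($g{\left(Y,h \right)} = \left(136 + Y\right) \left(-115 + h\right) = \left(-115 + h\right) \left(136 + Y\right)$)
$g{\left(-49,-14 \right)} - -36748 = \left(-15640 - -5635 + 136 \left(-14\right) - -686\right) - -36748 = \left(-15640 + 5635 - 1904 + 686\right) + 36748 = -11223 + 36748 = 25525$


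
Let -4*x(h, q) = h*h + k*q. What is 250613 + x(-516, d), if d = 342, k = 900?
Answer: 107099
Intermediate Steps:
x(h, q) = -225*q - h²/4 (x(h, q) = -(h*h + 900*q)/4 = -(h² + 900*q)/4 = -225*q - h²/4)
250613 + x(-516, d) = 250613 + (-225*342 - ¼*(-516)²) = 250613 + (-76950 - ¼*266256) = 250613 + (-76950 - 66564) = 250613 - 143514 = 107099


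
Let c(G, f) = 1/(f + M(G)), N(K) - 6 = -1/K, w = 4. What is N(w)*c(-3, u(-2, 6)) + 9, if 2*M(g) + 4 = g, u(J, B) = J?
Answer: 175/22 ≈ 7.9545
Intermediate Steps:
N(K) = 6 - 1/K
M(g) = -2 + g/2
c(G, f) = 1/(-2 + f + G/2) (c(G, f) = 1/(f + (-2 + G/2)) = 1/(-2 + f + G/2))
N(w)*c(-3, u(-2, 6)) + 9 = (6 - 1/4)*(2/(-4 - 3 + 2*(-2))) + 9 = (6 - 1*1/4)*(2/(-4 - 3 - 4)) + 9 = (6 - 1/4)*(2/(-11)) + 9 = 23*(2*(-1/11))/4 + 9 = (23/4)*(-2/11) + 9 = -23/22 + 9 = 175/22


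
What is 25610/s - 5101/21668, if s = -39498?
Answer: -378198389/427921332 ≈ -0.88380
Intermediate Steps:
25610/s - 5101/21668 = 25610/(-39498) - 5101/21668 = 25610*(-1/39498) - 5101*1/21668 = -12805/19749 - 5101/21668 = -378198389/427921332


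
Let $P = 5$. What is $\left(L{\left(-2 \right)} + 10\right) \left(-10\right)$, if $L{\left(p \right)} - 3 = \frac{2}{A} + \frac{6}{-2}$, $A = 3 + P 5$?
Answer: $- \frac{705}{7} \approx -100.71$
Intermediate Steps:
$A = 28$ ($A = 3 + 5 \cdot 5 = 3 + 25 = 28$)
$L{\left(p \right)} = \frac{1}{14}$ ($L{\left(p \right)} = 3 + \left(\frac{2}{28} + \frac{6}{-2}\right) = 3 + \left(2 \cdot \frac{1}{28} + 6 \left(- \frac{1}{2}\right)\right) = 3 + \left(\frac{1}{14} - 3\right) = 3 - \frac{41}{14} = \frac{1}{14}$)
$\left(L{\left(-2 \right)} + 10\right) \left(-10\right) = \left(\frac{1}{14} + 10\right) \left(-10\right) = \frac{141}{14} \left(-10\right) = - \frac{705}{7}$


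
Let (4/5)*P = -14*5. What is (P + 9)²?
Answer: 24649/4 ≈ 6162.3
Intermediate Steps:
P = -175/2 (P = 5*(-14*5)/4 = (5/4)*(-70) = -175/2 ≈ -87.500)
(P + 9)² = (-175/2 + 9)² = (-157/2)² = 24649/4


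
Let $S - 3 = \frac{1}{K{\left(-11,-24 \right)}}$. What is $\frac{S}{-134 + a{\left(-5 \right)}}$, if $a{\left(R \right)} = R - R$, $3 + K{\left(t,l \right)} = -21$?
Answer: $- \frac{71}{3216} \approx -0.022077$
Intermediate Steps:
$K{\left(t,l \right)} = -24$ ($K{\left(t,l \right)} = -3 - 21 = -24$)
$S = \frac{71}{24}$ ($S = 3 + \frac{1}{-24} = 3 - \frac{1}{24} = \frac{71}{24} \approx 2.9583$)
$a{\left(R \right)} = 0$
$\frac{S}{-134 + a{\left(-5 \right)}} = \frac{71}{24 \left(-134 + 0\right)} = \frac{71}{24 \left(-134\right)} = \frac{71}{24} \left(- \frac{1}{134}\right) = - \frac{71}{3216}$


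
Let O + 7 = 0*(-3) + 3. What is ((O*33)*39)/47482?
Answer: -2574/23741 ≈ -0.10842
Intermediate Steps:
O = -4 (O = -7 + (0*(-3) + 3) = -7 + (0 + 3) = -7 + 3 = -4)
((O*33)*39)/47482 = (-4*33*39)/47482 = -132*39*(1/47482) = -5148*1/47482 = -2574/23741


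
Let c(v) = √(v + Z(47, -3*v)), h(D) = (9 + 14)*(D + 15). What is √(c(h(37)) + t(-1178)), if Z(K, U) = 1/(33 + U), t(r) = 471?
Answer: √(661389975 + 8295*√34274545)/1185 ≈ 22.485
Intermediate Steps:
h(D) = 345 + 23*D (h(D) = 23*(15 + D) = 345 + 23*D)
c(v) = √(v + 1/(33 - 3*v))
√(c(h(37)) + t(-1178)) = √(√3*√(-1/(-11 + (345 + 23*37)) + 3*(345 + 23*37))/3 + 471) = √(√3*√(-1/(-11 + (345 + 851)) + 3*(345 + 851))/3 + 471) = √(√3*√(-1/(-11 + 1196) + 3*1196)/3 + 471) = √(√3*√(-1/1185 + 3588)/3 + 471) = √(√3*√(4251779/1185)/3 + 471) = √(√3*(7*√102823635/1185)/3 + 471) = √(7*√34274545/1185 + 471) = √(471 + 7*√34274545/1185)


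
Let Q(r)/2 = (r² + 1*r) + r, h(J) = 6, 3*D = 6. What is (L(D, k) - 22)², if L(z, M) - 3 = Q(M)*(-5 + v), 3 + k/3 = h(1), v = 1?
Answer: 657721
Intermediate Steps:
D = 2 (D = (⅓)*6 = 2)
k = 9 (k = -9 + 3*6 = -9 + 18 = 9)
Q(r) = 2*r² + 4*r (Q(r) = 2*((r² + 1*r) + r) = 2*((r² + r) + r) = 2*((r + r²) + r) = 2*(r² + 2*r) = 2*r² + 4*r)
L(z, M) = 3 - 8*M*(2 + M) (L(z, M) = 3 + (2*M*(2 + M))*(-5 + 1) = 3 + (2*M*(2 + M))*(-4) = 3 - 8*M*(2 + M))
(L(D, k) - 22)² = ((3 - 8*9*(2 + 9)) - 22)² = ((3 - 8*9*11) - 22)² = ((3 - 792) - 22)² = (-789 - 22)² = (-811)² = 657721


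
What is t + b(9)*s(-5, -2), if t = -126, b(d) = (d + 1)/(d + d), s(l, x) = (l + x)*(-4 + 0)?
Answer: -994/9 ≈ -110.44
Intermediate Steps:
s(l, x) = -4*l - 4*x (s(l, x) = (l + x)*(-4) = -4*l - 4*x)
b(d) = (1 + d)/(2*d) (b(d) = (1 + d)/((2*d)) = (1 + d)*(1/(2*d)) = (1 + d)/(2*d))
t + b(9)*s(-5, -2) = -126 + ((½)*(1 + 9)/9)*(-4*(-5) - 4*(-2)) = -126 + ((½)*(⅑)*10)*(20 + 8) = -126 + (5/9)*28 = -126 + 140/9 = -994/9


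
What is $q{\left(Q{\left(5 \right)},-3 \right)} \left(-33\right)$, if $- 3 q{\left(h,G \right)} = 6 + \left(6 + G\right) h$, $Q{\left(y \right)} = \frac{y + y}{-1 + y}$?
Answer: $\frac{297}{2} \approx 148.5$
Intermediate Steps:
$Q{\left(y \right)} = \frac{2 y}{-1 + y}$
$q{\left(h,G \right)} = -2 - \frac{h \left(6 + G\right)}{3}$ ($q{\left(h,G \right)} = - \frac{6 + \left(6 + G\right) h}{3} = - \frac{6 + h \left(6 + G\right)}{3} = -2 - \frac{h \left(6 + G\right)}{3}$)
$q{\left(Q{\left(5 \right)},-3 \right)} \left(-33\right) = \left(-2 - 2 \cdot 2 \cdot 5 \frac{1}{-1 + 5} - - \frac{2 \cdot 5}{-1 + 5}\right) \left(-33\right) = \left(-2 - 2 \cdot 2 \cdot 5 \cdot \frac{1}{4} - - \frac{2 \cdot 5}{4}\right) \left(-33\right) = \left(-2 - 5 - \left(-1\right) \frac{5}{2}\right) \left(-33\right) = \left(-2 - 5 + \frac{5}{2}\right) \left(-33\right) = \left(- \frac{9}{2}\right) \left(-33\right) = \frac{297}{2}$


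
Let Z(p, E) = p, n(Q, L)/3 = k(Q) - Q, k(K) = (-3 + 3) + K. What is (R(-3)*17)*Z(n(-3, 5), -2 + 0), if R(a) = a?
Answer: 0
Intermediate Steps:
k(K) = K (k(K) = 0 + K = K)
n(Q, L) = 0 (n(Q, L) = 3*(Q - Q) = 3*0 = 0)
(R(-3)*17)*Z(n(-3, 5), -2 + 0) = -3*17*0 = -51*0 = 0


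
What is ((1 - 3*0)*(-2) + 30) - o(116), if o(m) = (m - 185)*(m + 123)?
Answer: 16519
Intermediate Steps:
o(m) = (-185 + m)*(123 + m)
((1 - 3*0)*(-2) + 30) - o(116) = ((1 - 3*0)*(-2) + 30) - (-22755 + 116**2 - 62*116) = ((1 + 0)*(-2) + 30) - (-22755 + 13456 - 7192) = (1*(-2) + 30) - 1*(-16491) = (-2 + 30) + 16491 = 28 + 16491 = 16519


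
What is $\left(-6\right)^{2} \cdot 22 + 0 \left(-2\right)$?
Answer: $792$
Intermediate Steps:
$\left(-6\right)^{2} \cdot 22 + 0 \left(-2\right) = 36 \cdot 22 + 0 = 792 + 0 = 792$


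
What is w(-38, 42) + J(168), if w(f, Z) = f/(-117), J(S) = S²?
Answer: 3302246/117 ≈ 28224.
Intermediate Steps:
w(f, Z) = -f/117 (w(f, Z) = f*(-1/117) = -f/117)
w(-38, 42) + J(168) = -1/117*(-38) + 168² = 38/117 + 28224 = 3302246/117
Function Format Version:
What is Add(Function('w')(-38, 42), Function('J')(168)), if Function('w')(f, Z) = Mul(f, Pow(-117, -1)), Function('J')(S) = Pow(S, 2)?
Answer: Rational(3302246, 117) ≈ 28224.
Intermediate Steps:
Function('w')(f, Z) = Mul(Rational(-1, 117), f) (Function('w')(f, Z) = Mul(f, Rational(-1, 117)) = Mul(Rational(-1, 117), f))
Add(Function('w')(-38, 42), Function('J')(168)) = Add(Mul(Rational(-1, 117), -38), Pow(168, 2)) = Add(Rational(38, 117), 28224) = Rational(3302246, 117)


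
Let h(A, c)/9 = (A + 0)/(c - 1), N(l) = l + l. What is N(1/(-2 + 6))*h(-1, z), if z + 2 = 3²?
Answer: -¾ ≈ -0.75000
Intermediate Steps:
z = 7 (z = -2 + 3² = -2 + 9 = 7)
N(l) = 2*l
h(A, c) = 9*A/(-1 + c) (h(A, c) = 9*((A + 0)/(c - 1)) = 9*(A/(-1 + c)) = 9*A/(-1 + c))
N(1/(-2 + 6))*h(-1, z) = (2/(-2 + 6))*(9*(-1)/(-1 + 7)) = (2/4)*(9*(-1)/6) = (2*(¼))*(9*(-1)*(⅙)) = (½)*(-3/2) = -¾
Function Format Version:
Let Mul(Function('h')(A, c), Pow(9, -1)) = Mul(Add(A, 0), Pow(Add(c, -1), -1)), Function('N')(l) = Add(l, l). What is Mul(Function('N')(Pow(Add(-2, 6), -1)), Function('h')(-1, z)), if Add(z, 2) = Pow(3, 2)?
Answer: Rational(-3, 4) ≈ -0.75000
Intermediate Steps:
z = 7 (z = Add(-2, Pow(3, 2)) = Add(-2, 9) = 7)
Function('N')(l) = Mul(2, l)
Function('h')(A, c) = Mul(9, A, Pow(Add(-1, c), -1)) (Function('h')(A, c) = Mul(9, Mul(Add(A, 0), Pow(Add(c, -1), -1))) = Mul(9, Mul(A, Pow(Add(-1, c), -1))) = Mul(9, A, Pow(Add(-1, c), -1)))
Mul(Function('N')(Pow(Add(-2, 6), -1)), Function('h')(-1, z)) = Mul(Mul(2, Pow(Add(-2, 6), -1)), Mul(9, -1, Pow(Add(-1, 7), -1))) = Mul(Mul(2, Pow(4, -1)), Mul(9, -1, Pow(6, -1))) = Mul(Mul(2, Rational(1, 4)), Mul(9, -1, Rational(1, 6))) = Mul(Rational(1, 2), Rational(-3, 2)) = Rational(-3, 4)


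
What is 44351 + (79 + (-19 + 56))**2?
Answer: 57807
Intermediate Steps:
44351 + (79 + (-19 + 56))**2 = 44351 + (79 + 37)**2 = 44351 + 116**2 = 44351 + 13456 = 57807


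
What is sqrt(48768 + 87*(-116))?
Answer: 2*sqrt(9669) ≈ 196.66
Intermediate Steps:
sqrt(48768 + 87*(-116)) = sqrt(48768 - 10092) = sqrt(38676) = 2*sqrt(9669)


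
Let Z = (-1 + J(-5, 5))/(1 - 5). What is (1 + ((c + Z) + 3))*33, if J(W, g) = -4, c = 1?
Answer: 825/4 ≈ 206.25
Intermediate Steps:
Z = 5/4 (Z = (-1 - 4)/(1 - 5) = -5/(-4) = -5*(-1/4) = 5/4 ≈ 1.2500)
(1 + ((c + Z) + 3))*33 = (1 + ((1 + 5/4) + 3))*33 = (1 + (9/4 + 3))*33 = (1 + 21/4)*33 = (25/4)*33 = 825/4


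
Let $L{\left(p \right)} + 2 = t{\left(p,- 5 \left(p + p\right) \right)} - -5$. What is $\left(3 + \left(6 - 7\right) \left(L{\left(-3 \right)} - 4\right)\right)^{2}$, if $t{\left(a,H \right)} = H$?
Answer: $676$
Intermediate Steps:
$L{\left(p \right)} = 3 - 10 p$ ($L{\left(p \right)} = -2 - \left(-5 + 5 \left(p + p\right)\right) = -2 - \left(-5 + 5 \cdot 2 p\right) = -2 - \left(-5 + 10 p\right) = 3 - 10 p$)
$\left(3 + \left(6 - 7\right) \left(L{\left(-3 \right)} - 4\right)\right)^{2} = \left(3 + \left(6 - 7\right) \left(\left(3 - -30\right) - 4\right)\right)^{2} = \left(3 - \left(\left(3 + 30\right) - 4\right)\right)^{2} = \left(3 - \left(33 - 4\right)\right)^{2} = \left(3 - 29\right)^{2} = \left(-26\right)^{2} = 676$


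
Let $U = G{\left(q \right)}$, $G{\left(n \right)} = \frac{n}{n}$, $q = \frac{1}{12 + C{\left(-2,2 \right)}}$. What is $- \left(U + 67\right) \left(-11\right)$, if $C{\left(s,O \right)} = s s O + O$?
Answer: $748$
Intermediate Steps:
$C{\left(s,O \right)} = O + O s^{2}$ ($C{\left(s,O \right)} = s^{2} O + O = O s^{2} + O = O + O s^{2}$)
$q = \frac{1}{22}$ ($q = \frac{1}{12 + 2 \left(1 + \left(-2\right)^{2}\right)} = \frac{1}{12 + 2 \left(1 + 4\right)} = \frac{1}{12 + 2 \cdot 5} = \frac{1}{12 + 10} = \frac{1}{22} \approx 0.045455$)
$G{\left(n \right)} = 1$
$U = 1$
$- \left(U + 67\right) \left(-11\right) = - \left(1 + 67\right) \left(-11\right) = - 68 \left(-11\right) = \left(-1\right) \left(-748\right) = 748$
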